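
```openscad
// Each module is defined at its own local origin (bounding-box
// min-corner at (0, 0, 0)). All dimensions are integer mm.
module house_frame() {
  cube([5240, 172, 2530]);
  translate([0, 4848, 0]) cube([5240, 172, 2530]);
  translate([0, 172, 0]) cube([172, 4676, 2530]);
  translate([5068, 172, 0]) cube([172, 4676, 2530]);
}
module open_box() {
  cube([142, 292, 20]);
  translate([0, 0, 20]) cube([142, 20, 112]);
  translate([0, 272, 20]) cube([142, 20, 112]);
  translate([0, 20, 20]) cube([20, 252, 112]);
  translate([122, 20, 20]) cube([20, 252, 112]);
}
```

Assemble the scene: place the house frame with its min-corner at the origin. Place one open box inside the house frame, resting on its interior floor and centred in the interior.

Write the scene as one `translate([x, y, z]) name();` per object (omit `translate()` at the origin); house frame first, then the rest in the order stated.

house_frame();
translate([2549, 2364, 0]) open_box();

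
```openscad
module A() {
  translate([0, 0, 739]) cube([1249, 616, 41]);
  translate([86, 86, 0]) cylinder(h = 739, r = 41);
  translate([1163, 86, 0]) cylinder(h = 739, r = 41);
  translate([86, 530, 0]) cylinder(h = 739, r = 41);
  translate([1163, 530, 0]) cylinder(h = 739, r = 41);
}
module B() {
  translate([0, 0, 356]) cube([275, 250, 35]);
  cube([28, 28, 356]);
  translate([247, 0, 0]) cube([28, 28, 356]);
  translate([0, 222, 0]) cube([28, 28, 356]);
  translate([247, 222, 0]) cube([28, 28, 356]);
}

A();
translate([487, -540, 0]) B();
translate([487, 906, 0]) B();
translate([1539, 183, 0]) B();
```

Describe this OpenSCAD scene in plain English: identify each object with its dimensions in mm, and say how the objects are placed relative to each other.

A is a table: top 1249 mm (x) × 616 mm (y), 41 mm thick, upper face at z = 780 mm, on four round legs of 82 mm diameter, each leg's bounding box inset 45 mm from the nearest pair of top edges, running from z = 0 to the bottom of the top.

B is a four-legged stool. The seat is a 275×250×35 mm slab whose top surface is at z = 391 mm; four square legs, each 28×28 mm in cross-section, run from the floor (z = 0) to the underside of the seat, each flush with a corner of the seat.

Three stools sit around the table at the −y, +y, +x sides.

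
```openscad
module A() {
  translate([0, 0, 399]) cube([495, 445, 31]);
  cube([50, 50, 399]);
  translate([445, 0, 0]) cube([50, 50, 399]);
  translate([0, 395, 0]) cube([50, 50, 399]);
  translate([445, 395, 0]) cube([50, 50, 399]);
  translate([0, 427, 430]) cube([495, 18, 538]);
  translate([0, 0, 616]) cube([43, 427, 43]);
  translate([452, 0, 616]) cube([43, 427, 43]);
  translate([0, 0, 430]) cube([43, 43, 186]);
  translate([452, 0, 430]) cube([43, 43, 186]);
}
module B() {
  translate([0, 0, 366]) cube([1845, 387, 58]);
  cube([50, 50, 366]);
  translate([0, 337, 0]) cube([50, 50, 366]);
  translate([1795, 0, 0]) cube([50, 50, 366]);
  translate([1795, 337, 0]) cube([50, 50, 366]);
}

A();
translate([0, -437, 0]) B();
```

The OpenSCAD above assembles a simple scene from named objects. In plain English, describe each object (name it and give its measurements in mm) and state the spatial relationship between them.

A is a chair: 495×445 mm seat, 31 mm thick, top at z = 430 mm, on four 50 mm square corner legs flush with the seat edges. A 18 mm thick backrest slab spans the full seat width, extending 538 mm above the seat top, its back face flush with the seat's +y edge. Two armrests of 43×43 mm section run along each side from the seat's front edge to the front of the backrest, top faces 229 mm above the seat top and outer faces flush with the seat's x-edges; a 43×43 mm post under the front of each armrest stands on the seat at the front corner.

B is a long wooden bench with a 1845 mm (x) × 387 mm (y) seat, 58 mm thick, its top surface 424 mm above the floor. Four 50 mm square legs at the seat corners, flush with the edges, run from z = 0 to the seat underside.

The bench is on the floor beside the chair on its −y side.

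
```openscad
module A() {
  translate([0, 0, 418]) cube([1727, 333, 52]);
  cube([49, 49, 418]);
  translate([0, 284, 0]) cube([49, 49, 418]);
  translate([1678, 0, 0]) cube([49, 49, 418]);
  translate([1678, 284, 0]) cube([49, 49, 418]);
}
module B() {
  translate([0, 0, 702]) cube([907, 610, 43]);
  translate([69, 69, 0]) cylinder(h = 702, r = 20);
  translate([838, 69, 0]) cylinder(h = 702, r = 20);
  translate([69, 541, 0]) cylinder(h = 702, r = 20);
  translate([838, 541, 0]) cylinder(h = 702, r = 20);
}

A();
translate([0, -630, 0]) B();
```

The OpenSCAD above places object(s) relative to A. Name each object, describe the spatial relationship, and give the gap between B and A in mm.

The table's nearest face is 20 mm from the bench's −y face.

A is a bench. B is a table. The table is on the floor beside the bench on its −y side. The gap between the table and the bench is 20 mm.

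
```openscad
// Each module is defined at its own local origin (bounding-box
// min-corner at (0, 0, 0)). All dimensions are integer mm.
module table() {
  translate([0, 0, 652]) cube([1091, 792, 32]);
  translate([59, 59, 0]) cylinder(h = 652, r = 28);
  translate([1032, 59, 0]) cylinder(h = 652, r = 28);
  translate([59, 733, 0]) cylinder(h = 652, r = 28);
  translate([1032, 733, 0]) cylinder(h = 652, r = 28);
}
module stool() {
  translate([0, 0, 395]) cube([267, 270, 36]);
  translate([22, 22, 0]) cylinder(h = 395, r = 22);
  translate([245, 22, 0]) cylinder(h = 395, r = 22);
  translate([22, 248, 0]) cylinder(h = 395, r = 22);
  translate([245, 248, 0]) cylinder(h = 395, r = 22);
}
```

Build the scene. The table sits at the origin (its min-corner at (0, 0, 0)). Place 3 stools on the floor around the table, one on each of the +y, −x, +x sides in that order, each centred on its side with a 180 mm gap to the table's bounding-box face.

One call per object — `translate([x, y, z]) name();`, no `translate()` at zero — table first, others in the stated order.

table();
translate([412, 972, 0]) stool();
translate([-447, 261, 0]) stool();
translate([1271, 261, 0]) stool();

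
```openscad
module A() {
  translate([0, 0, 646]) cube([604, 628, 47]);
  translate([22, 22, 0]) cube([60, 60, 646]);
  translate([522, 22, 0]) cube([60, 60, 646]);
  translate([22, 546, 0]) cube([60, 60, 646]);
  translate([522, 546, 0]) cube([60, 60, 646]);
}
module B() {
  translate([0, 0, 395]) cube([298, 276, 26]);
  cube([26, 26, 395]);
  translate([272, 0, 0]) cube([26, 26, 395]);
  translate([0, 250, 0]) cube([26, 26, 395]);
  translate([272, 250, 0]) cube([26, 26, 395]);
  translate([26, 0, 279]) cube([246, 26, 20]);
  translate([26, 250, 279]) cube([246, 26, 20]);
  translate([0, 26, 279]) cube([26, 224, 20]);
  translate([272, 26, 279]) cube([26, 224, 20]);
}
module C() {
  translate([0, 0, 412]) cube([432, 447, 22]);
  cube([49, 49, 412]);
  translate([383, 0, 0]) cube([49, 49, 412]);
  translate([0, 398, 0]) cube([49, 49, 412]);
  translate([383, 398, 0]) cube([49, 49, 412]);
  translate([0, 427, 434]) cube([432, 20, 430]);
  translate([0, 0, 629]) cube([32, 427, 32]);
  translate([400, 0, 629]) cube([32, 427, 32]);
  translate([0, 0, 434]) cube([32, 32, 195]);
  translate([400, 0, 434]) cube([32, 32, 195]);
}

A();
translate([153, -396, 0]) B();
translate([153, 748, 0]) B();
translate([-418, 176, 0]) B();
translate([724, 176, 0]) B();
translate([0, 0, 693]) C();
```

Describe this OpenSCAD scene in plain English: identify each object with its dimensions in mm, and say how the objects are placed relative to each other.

A is a table with a 604×628 mm rectangular top, 47 mm thick, top surface at z = 693 mm, supported by four 60×60 mm square legs, each inset 22 mm from the nearest pair of top edges, running from the floor.

B is a simple wooden stool: a rectangular seat 298 mm (x) by 276 mm (y), 26 mm thick, top face at z = 421 mm, on four square legs, each 26×26 mm in cross-section. The legs rest on z = 0, each flush with a corner of the seat. Four stretchers, 26 mm wide and 20 mm tall, connect adjacent legs with their undersides at z = 279 mm, each running between the inner faces of the legs it joins and aligned with the legs' outer faces on the other axis.

C is a chair: 432×447 mm seat, 22 mm thick, top at z = 434 mm, on four 49 mm square corner legs flush with the seat edges. A 20 mm thick backrest slab spans the full seat width, extending 430 mm above the seat top, its back face flush with the seat's +y edge. Two armrests of 32×32 mm section run along each side from the seat's front edge to the front of the backrest, top faces 227 mm above the seat top and outer faces flush with the seat's x-edges; a 32×32 mm post under the front of each armrest stands on the seat at the front corner.

Four stools sit around the table at the −y, +y, −x, +x sides. The chair is on top of the table.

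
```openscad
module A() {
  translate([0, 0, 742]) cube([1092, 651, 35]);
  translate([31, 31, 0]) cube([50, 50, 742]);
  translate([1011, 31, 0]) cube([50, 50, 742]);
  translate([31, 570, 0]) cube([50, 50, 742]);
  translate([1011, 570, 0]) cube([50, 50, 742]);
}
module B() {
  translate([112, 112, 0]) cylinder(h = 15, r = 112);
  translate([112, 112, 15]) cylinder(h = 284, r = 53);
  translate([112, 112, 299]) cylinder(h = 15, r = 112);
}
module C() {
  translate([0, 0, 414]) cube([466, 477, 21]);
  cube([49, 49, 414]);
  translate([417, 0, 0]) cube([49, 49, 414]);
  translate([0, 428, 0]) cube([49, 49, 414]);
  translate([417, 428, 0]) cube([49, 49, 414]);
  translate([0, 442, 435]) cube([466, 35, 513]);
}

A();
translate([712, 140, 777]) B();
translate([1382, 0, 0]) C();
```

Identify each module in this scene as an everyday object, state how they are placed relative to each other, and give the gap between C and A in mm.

The chair's nearest face is 290 mm from the table's +x face.

A is a table. B is a spool. C is a chair. The spool is on top of the table. The chair is on the floor beside the table on its +x side. The gap between the chair and the table is 290 mm.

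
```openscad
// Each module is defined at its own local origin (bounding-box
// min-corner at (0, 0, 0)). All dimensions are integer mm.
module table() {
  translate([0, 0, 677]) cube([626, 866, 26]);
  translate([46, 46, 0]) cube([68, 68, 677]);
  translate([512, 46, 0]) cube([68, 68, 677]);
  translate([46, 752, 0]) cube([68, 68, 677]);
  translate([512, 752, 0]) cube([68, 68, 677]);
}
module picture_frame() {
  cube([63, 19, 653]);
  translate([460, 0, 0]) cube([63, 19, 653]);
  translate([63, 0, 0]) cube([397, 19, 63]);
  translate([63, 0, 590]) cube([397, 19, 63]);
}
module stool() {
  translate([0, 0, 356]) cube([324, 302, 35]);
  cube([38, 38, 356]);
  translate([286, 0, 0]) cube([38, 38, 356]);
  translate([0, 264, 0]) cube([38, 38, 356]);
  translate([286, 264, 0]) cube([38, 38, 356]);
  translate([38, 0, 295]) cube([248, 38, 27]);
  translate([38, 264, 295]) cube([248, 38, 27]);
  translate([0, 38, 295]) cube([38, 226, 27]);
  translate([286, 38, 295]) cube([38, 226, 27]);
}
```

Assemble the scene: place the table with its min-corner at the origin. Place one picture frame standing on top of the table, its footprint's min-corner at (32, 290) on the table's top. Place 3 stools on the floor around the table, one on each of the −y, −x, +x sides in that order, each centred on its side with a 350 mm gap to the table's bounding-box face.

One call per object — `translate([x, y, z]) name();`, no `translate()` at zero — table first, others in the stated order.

table();
translate([32, 290, 703]) picture_frame();
translate([151, -652, 0]) stool();
translate([-674, 282, 0]) stool();
translate([976, 282, 0]) stool();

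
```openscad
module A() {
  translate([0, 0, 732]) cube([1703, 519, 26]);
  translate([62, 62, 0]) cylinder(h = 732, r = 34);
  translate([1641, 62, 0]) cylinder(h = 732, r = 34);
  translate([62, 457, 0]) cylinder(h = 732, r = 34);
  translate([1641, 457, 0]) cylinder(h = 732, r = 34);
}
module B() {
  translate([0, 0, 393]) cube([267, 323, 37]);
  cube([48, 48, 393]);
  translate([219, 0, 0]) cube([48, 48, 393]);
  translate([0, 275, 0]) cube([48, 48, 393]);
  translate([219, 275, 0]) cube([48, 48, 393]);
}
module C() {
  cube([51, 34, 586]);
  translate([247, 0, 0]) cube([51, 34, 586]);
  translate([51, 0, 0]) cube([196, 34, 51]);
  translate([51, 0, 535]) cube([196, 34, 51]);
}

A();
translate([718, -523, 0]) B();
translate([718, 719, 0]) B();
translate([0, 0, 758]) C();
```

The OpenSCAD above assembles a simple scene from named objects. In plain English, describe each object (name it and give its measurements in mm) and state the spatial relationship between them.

A is a table: top 1703 mm (x) × 519 mm (y), 26 mm thick, upper face at z = 758 mm, on four round legs of 68 mm diameter, each leg's bounding box inset 28 mm from the nearest pair of top edges, running from z = 0 to the bottom of the top.

B is a four-legged stool. The seat is a 267×323×37 mm slab whose top surface is at z = 430 mm; four square legs, each 48×48 mm in cross-section, run from the floor (z = 0) to the underside of the seat, each flush with a corner of the seat.

C is a rectangular picture frame lying in the x–z plane (depth along y). The opening is 196 mm wide (x) by 484 mm tall (z), surrounded by a border 51 mm wide on all four sides. The frame is 34 mm deep and is made of two full-height vertical stiles with two horizontal rails fitted between them.

Two stools sit around the table at the −y, +y sides. The picture frame is on top of the table.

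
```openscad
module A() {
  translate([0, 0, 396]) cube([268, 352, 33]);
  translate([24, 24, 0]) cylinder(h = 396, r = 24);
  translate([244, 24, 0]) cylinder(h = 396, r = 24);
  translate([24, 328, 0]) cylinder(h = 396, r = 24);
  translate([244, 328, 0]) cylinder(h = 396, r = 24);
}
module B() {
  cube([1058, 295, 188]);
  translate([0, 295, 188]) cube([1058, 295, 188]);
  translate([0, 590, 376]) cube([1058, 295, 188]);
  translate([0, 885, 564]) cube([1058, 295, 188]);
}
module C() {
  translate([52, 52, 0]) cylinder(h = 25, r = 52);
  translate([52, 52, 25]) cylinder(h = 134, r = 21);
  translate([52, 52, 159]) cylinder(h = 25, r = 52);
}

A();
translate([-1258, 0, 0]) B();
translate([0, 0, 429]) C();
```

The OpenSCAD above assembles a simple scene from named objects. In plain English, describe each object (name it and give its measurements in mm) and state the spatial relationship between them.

A is a simple wooden stool: a rectangular seat 268 mm (x) by 352 mm (y), 33 mm thick, top face at z = 429 mm, on four round legs, each 48 mm in diameter. The legs rest on z = 0, each leg's axis is inset half a diameter from the nearest pair of seat edges (so the leg's bounding box is flush with the corner).

B is a run of 4 identical solid stair steps. Each tread is 1058×295 mm and each step block is 188 mm high. Step 1 rests on the floor; step k is offset from step 1 by (k−1)×295 mm in y and (k−1)×188 mm in z.

C is a spool: two coaxial disc flanges of radius 52 mm and thickness 25 mm, joined by a core cylinder of radius 21 mm and height 134 mm. The lower flange rests on z = 0 and the three cylinders share a vertical axis.

The staircase is on the floor beside the stool on its −x side. The spool is on top of the stool.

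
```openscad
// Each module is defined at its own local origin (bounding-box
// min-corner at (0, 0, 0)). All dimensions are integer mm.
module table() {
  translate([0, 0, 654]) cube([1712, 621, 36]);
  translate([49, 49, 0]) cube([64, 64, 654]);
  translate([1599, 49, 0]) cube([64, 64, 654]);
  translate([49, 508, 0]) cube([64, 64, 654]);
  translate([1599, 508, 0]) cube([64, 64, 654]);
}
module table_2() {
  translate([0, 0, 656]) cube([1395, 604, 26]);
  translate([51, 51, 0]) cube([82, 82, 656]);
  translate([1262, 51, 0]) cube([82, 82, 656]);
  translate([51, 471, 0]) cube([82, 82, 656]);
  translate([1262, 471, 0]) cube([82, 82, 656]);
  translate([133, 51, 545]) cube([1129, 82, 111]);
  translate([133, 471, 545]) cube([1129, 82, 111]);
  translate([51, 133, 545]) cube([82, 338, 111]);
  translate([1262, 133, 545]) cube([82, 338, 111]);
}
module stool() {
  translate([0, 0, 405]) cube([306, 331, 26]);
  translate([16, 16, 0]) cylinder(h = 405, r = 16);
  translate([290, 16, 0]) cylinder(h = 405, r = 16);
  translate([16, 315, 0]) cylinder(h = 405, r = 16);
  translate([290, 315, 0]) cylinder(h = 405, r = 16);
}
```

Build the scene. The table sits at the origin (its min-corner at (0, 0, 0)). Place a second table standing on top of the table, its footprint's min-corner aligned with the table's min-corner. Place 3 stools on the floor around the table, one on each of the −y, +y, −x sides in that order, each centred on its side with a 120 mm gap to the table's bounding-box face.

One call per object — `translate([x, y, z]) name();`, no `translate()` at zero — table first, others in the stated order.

table();
translate([0, 0, 690]) table_2();
translate([703, -451, 0]) stool();
translate([703, 741, 0]) stool();
translate([-426, 145, 0]) stool();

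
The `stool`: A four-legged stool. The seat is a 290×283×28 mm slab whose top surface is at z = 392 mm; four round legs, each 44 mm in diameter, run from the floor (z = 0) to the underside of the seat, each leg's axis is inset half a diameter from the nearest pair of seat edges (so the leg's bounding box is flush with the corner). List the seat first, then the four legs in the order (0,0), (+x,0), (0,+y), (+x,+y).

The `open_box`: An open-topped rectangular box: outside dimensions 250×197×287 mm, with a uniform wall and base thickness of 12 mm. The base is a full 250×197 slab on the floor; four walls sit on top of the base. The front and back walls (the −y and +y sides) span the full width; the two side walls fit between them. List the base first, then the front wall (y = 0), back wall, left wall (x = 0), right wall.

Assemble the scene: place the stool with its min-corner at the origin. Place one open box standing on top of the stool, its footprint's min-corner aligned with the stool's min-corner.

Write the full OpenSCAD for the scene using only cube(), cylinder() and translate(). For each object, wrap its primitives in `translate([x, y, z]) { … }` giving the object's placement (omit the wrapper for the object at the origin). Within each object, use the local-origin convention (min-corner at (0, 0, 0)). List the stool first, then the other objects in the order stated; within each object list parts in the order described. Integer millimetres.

translate([0, 0, 364]) cube([290, 283, 28]);
translate([22, 22, 0]) cylinder(h = 364, r = 22);
translate([268, 22, 0]) cylinder(h = 364, r = 22);
translate([22, 261, 0]) cylinder(h = 364, r = 22);
translate([268, 261, 0]) cylinder(h = 364, r = 22);
translate([0, 0, 392]) {
  cube([250, 197, 12]);
  translate([0, 0, 12]) cube([250, 12, 275]);
  translate([0, 185, 12]) cube([250, 12, 275]);
  translate([0, 12, 12]) cube([12, 173, 275]);
  translate([238, 12, 12]) cube([12, 173, 275]);
}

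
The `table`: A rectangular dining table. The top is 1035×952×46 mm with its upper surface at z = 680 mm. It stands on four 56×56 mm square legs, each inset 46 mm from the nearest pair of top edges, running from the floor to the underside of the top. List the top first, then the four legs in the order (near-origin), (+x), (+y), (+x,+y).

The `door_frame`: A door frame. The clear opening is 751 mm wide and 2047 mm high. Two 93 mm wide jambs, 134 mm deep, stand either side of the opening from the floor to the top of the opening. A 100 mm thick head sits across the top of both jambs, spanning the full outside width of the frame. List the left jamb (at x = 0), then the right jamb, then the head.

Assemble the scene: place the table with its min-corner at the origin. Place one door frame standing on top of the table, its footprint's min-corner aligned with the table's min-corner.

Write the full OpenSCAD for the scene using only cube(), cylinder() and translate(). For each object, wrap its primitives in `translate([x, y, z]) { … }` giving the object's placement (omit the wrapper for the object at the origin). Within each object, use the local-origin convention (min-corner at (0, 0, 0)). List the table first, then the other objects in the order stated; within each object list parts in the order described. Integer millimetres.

translate([0, 0, 634]) cube([1035, 952, 46]);
translate([46, 46, 0]) cube([56, 56, 634]);
translate([933, 46, 0]) cube([56, 56, 634]);
translate([46, 850, 0]) cube([56, 56, 634]);
translate([933, 850, 0]) cube([56, 56, 634]);
translate([0, 0, 680]) {
  cube([93, 134, 2047]);
  translate([844, 0, 0]) cube([93, 134, 2047]);
  translate([0, 0, 2047]) cube([937, 134, 100]);
}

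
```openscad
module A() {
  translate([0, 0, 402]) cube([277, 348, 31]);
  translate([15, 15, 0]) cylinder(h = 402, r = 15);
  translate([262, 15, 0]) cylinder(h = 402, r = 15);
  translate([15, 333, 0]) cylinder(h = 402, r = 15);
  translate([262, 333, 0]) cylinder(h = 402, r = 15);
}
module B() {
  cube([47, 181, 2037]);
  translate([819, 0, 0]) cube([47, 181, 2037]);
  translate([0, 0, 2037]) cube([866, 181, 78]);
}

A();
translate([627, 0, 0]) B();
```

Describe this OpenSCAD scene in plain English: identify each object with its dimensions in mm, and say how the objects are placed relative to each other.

A is a four-legged stool. The seat is a 277×348×31 mm slab whose top surface is at z = 433 mm; four round legs, each 30 mm in diameter, run from the floor (z = 0) to the underside of the seat, each leg's axis is inset half a diameter from the nearest pair of seat edges (so the leg's bounding box is flush with the corner).

B is a rectangular door frame: two vertical jambs of 47×181 mm section, 2037 mm tall, with a clear opening 772 mm wide between their inner faces. A header 78 mm tall and 181 mm deep lies on top of the jambs and spans the full outside width.

The door frame is on the floor beside the stool on its +x side.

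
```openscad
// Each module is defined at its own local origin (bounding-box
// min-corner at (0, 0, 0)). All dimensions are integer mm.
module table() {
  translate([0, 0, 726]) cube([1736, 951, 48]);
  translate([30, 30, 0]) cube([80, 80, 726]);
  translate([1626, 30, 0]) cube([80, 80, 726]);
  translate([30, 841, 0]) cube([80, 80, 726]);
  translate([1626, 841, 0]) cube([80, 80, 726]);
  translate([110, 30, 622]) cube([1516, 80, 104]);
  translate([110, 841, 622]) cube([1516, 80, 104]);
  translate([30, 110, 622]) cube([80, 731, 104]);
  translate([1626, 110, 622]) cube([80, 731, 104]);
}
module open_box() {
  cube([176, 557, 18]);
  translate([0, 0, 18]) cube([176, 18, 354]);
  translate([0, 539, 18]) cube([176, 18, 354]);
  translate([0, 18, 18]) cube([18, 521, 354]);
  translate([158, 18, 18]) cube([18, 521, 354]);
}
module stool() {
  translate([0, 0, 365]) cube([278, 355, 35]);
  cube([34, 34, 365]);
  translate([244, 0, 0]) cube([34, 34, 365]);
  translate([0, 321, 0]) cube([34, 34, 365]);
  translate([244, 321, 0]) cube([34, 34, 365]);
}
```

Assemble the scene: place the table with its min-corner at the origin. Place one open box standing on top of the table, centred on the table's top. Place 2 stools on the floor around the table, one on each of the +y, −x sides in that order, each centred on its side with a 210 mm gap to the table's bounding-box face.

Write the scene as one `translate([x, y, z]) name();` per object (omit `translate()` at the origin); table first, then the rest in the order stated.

table();
translate([780, 197, 774]) open_box();
translate([729, 1161, 0]) stool();
translate([-488, 298, 0]) stool();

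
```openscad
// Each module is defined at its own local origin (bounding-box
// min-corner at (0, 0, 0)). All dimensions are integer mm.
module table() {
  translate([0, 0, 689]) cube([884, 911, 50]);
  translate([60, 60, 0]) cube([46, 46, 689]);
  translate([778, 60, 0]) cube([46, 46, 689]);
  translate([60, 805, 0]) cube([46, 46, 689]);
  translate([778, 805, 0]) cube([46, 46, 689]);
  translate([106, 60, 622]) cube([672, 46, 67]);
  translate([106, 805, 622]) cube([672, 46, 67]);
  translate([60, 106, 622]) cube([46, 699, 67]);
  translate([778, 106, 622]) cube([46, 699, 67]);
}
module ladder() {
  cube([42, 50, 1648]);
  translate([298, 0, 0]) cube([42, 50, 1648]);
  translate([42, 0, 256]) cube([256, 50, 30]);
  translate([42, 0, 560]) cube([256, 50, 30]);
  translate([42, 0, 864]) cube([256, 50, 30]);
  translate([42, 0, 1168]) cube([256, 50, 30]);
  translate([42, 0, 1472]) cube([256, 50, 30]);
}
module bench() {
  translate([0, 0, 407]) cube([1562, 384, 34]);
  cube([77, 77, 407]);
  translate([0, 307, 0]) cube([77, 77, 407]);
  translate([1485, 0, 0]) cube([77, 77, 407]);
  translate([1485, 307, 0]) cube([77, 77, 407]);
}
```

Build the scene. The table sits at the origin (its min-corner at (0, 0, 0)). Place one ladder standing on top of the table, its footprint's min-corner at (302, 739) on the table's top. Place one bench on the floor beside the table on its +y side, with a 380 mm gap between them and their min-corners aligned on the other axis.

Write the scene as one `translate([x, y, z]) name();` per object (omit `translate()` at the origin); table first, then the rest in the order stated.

table();
translate([302, 739, 739]) ladder();
translate([0, 1291, 0]) bench();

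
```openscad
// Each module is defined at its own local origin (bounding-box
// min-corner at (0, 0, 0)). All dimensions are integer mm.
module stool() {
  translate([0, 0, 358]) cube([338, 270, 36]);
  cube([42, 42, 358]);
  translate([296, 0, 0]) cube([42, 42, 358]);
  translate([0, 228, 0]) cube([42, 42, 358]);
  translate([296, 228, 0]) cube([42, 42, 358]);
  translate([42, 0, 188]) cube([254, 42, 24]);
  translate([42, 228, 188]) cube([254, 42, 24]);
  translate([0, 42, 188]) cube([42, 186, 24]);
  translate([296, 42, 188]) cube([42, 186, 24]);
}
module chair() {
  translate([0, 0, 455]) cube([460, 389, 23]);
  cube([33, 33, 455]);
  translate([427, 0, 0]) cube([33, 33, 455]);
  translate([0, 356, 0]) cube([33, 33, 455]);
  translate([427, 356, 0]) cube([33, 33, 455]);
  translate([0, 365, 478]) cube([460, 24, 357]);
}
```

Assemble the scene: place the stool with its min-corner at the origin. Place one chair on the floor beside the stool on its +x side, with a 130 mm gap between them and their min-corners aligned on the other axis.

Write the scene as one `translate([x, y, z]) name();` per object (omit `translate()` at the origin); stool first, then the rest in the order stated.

stool();
translate([468, 0, 0]) chair();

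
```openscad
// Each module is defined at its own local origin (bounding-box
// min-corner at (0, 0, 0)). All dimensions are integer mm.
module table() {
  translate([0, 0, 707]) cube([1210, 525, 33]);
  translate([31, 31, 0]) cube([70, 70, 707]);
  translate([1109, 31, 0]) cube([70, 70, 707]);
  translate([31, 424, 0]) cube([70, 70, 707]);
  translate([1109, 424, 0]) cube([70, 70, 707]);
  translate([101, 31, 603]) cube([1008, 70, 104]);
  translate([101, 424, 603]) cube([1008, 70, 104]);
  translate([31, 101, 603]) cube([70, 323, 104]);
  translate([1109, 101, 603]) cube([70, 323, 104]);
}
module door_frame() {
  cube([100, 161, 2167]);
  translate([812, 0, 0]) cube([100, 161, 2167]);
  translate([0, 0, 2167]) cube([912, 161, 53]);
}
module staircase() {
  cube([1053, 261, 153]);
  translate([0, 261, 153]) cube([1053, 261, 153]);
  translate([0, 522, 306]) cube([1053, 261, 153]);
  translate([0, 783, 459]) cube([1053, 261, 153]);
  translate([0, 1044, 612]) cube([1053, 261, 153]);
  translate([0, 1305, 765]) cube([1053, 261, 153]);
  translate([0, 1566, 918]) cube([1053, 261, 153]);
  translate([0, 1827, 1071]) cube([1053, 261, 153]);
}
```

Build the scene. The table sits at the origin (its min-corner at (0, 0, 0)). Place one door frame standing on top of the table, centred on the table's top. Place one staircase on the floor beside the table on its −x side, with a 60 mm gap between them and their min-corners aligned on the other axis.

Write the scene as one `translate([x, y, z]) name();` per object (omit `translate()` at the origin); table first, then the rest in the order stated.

table();
translate([149, 182, 740]) door_frame();
translate([-1113, 0, 0]) staircase();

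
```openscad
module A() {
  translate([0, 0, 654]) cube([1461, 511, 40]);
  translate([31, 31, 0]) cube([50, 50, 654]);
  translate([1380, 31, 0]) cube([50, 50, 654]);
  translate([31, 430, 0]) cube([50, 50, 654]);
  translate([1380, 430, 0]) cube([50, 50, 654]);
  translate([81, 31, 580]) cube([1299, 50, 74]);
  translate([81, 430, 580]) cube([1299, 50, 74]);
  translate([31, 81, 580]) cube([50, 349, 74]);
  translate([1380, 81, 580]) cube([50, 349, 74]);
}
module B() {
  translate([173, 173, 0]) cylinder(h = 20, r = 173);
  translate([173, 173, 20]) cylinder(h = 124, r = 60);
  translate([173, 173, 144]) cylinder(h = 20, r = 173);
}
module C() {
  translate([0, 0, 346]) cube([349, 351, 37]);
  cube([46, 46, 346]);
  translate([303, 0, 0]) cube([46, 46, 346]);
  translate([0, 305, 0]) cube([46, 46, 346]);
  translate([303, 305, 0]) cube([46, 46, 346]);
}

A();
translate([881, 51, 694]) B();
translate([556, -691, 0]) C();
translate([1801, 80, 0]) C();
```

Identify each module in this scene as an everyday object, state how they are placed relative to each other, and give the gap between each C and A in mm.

Each stool's nearest face is 340 mm from the table's bounding box.

A is a table. B is a spool. C is a stool. The spool is on top of the table. Two stools sit around the table at the −y, +x sides. The gap between each stool and the table is 340 mm.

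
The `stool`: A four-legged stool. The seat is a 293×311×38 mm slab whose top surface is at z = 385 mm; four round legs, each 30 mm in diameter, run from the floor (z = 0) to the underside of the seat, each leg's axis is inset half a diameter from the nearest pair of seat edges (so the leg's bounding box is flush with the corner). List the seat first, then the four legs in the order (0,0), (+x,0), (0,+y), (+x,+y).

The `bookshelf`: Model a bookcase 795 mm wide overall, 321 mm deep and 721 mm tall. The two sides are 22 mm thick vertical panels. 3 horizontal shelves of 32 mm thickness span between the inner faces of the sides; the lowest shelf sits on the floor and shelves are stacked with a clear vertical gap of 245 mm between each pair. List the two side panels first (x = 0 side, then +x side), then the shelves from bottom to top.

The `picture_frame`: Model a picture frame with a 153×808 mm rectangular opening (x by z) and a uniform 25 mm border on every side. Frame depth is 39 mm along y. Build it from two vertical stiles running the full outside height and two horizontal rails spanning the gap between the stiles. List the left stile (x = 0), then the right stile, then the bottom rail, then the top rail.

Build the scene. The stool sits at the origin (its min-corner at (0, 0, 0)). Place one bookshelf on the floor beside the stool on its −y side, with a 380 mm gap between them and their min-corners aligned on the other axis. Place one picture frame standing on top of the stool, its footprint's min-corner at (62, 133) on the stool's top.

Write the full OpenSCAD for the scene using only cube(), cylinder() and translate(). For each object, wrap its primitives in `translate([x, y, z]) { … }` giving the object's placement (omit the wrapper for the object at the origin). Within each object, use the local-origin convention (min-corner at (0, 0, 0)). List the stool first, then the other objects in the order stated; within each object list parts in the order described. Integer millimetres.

translate([0, 0, 347]) cube([293, 311, 38]);
translate([15, 15, 0]) cylinder(h = 347, r = 15);
translate([278, 15, 0]) cylinder(h = 347, r = 15);
translate([15, 296, 0]) cylinder(h = 347, r = 15);
translate([278, 296, 0]) cylinder(h = 347, r = 15);
translate([0, -701, 0]) {
  cube([22, 321, 721]);
  translate([773, 0, 0]) cube([22, 321, 721]);
  translate([22, 0, 0]) cube([751, 321, 32]);
  translate([22, 0, 277]) cube([751, 321, 32]);
  translate([22, 0, 554]) cube([751, 321, 32]);
}
translate([62, 133, 385]) {
  cube([25, 39, 858]);
  translate([178, 0, 0]) cube([25, 39, 858]);
  translate([25, 0, 0]) cube([153, 39, 25]);
  translate([25, 0, 833]) cube([153, 39, 25]);
}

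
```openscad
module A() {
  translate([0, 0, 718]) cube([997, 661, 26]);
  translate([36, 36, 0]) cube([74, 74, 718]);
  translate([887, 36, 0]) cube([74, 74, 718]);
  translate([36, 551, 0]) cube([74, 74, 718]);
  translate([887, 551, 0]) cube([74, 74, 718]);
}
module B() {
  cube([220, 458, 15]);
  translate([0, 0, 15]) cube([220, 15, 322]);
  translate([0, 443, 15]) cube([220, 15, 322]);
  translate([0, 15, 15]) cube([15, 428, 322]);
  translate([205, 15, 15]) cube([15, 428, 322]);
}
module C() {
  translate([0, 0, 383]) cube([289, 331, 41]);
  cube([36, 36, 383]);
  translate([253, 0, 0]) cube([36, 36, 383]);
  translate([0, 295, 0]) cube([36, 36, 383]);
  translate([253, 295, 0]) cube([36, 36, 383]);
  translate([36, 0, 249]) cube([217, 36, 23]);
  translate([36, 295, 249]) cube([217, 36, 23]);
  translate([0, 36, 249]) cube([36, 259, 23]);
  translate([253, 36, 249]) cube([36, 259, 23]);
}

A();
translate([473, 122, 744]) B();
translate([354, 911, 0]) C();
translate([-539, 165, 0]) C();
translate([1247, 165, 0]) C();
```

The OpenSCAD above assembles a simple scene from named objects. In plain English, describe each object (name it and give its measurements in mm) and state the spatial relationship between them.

A is a rectangular dining table. The top is 997×661×26 mm with its upper surface at z = 744 mm. It stands on four 74×74 mm square legs, each inset 36 mm from the nearest pair of top edges, running from the floor to the underside of the top.

B is an open-topped rectangular box: outside dimensions 220×458×337 mm, with a uniform wall and base thickness of 15 mm. The base is a full 220×458 slab on the floor; four walls sit on top of the base. The front and back walls (the −y and +y sides) span the full width; the two side walls fit between them.

C is a four-legged stool. The seat is a 289×331×41 mm slab whose top surface is at z = 424 mm; four square legs, each 36×36 mm in cross-section, run from the floor (z = 0) to the underside of the seat, each flush with a corner of the seat. Four stretchers, 36 mm wide and 23 mm tall, connect adjacent legs with their undersides at z = 249 mm, each running between the inner faces of the legs it joins and aligned with the legs' outer faces on the other axis.

The open box is on top of the table. Three stools sit around the table at the +y, −x, +x sides.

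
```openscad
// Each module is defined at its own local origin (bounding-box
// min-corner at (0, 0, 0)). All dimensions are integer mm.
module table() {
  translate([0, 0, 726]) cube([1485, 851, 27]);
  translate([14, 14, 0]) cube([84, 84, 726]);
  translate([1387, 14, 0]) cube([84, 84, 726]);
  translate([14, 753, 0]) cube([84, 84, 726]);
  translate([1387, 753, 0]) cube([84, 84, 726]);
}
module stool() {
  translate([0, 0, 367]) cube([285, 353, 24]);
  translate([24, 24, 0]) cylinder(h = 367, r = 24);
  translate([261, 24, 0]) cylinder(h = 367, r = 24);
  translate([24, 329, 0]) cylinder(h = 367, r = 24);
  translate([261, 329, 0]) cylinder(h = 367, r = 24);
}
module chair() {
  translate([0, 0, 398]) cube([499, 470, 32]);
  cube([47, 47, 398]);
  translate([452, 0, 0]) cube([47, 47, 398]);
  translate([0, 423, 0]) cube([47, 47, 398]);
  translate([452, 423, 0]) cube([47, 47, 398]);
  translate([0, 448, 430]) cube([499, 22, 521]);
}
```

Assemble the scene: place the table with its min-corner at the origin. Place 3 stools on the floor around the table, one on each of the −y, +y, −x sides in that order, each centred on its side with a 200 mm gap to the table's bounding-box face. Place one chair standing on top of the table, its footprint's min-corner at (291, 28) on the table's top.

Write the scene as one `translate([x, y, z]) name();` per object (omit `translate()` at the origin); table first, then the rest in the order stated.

table();
translate([600, -553, 0]) stool();
translate([600, 1051, 0]) stool();
translate([-485, 249, 0]) stool();
translate([291, 28, 753]) chair();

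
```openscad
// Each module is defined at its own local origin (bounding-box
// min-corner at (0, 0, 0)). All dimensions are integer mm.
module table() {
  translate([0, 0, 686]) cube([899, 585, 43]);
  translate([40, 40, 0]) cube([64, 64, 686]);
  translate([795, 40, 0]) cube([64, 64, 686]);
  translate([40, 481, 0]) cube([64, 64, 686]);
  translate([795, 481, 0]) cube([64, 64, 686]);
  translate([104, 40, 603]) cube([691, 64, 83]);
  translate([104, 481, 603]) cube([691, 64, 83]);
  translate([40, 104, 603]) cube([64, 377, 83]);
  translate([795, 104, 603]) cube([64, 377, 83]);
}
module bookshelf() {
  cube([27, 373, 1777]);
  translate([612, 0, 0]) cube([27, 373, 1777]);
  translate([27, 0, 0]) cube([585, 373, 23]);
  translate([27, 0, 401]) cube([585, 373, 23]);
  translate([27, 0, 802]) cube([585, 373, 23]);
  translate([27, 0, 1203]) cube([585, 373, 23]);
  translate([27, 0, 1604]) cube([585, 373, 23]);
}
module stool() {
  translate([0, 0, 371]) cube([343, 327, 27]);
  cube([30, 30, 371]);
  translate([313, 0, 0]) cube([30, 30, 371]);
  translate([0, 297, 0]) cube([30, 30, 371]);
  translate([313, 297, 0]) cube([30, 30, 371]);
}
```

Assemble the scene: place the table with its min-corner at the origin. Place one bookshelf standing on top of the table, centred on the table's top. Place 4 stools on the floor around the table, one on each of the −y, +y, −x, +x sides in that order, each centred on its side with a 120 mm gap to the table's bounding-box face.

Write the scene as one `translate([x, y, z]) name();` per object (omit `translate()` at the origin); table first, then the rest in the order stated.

table();
translate([130, 106, 729]) bookshelf();
translate([278, -447, 0]) stool();
translate([278, 705, 0]) stool();
translate([-463, 129, 0]) stool();
translate([1019, 129, 0]) stool();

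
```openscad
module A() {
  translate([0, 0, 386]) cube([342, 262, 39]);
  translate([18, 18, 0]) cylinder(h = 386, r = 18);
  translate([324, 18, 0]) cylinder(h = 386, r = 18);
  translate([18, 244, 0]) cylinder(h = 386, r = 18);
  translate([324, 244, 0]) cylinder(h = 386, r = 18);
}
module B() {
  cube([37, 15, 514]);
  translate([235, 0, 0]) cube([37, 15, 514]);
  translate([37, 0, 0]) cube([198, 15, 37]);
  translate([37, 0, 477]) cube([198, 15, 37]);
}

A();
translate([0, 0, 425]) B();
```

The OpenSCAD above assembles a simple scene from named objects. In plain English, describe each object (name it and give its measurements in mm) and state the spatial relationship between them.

A is a simple wooden stool: a rectangular seat 342 mm (x) by 262 mm (y), 39 mm thick, top face at z = 425 mm, on four round legs, each 36 mm in diameter. The legs rest on z = 0, each leg's axis is inset half a diameter from the nearest pair of seat edges (so the leg's bounding box is flush with the corner).

B is a rectangular picture frame lying in the x–z plane (depth along y). The opening is 198 mm wide (x) by 440 mm tall (z), surrounded by a border 37 mm wide on all four sides. The frame is 15 mm deep and is made of two full-height vertical stiles with two horizontal rails fitted between them.

The picture frame is on top of the stool.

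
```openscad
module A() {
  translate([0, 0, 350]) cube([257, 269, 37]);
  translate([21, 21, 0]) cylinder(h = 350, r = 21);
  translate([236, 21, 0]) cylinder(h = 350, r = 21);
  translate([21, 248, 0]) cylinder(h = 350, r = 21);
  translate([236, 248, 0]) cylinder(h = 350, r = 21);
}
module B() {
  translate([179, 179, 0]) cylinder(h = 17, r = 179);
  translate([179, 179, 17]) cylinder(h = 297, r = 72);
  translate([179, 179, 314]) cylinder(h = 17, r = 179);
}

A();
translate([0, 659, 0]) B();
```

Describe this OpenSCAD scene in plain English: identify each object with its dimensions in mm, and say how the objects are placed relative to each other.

A is a four-legged stool. The seat is a 257×269×37 mm slab whose top surface is at z = 387 mm; four round legs, each 42 mm in diameter, run from the floor (z = 0) to the underside of the seat, each leg's axis is inset half a diameter from the nearest pair of seat edges (so the leg's bounding box is flush with the corner).

B is a spool: two coaxial disc flanges of radius 179 mm and thickness 17 mm, joined by a core cylinder of radius 72 mm and height 297 mm. The lower flange rests on z = 0 and the three cylinders share a vertical axis.

The spool is on the floor beside the stool on its +y side.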